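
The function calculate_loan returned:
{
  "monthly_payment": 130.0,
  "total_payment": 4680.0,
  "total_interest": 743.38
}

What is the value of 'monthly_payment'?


130.0


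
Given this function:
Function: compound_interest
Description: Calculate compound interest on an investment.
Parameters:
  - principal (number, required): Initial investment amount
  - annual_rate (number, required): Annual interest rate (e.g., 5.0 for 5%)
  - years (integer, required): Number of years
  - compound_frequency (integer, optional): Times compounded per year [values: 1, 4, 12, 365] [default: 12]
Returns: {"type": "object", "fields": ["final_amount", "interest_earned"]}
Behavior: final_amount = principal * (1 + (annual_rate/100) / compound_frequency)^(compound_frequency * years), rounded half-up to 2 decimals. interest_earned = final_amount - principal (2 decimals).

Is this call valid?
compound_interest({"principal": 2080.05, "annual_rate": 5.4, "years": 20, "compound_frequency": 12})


Checking all required parameters present and types match... All valid.
Valid


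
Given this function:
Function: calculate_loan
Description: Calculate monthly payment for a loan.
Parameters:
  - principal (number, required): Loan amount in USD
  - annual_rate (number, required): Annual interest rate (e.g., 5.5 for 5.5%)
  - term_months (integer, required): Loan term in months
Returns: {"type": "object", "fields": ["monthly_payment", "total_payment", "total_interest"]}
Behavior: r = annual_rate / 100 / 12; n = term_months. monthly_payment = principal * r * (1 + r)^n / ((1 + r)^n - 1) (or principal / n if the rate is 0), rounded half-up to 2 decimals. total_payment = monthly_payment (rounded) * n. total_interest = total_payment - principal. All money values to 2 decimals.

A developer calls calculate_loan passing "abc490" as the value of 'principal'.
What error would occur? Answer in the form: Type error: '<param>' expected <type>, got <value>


Spec: 'principal' is declared as number; "abc490" is a string.
Type error: 'principal' expected number, got "abc490"


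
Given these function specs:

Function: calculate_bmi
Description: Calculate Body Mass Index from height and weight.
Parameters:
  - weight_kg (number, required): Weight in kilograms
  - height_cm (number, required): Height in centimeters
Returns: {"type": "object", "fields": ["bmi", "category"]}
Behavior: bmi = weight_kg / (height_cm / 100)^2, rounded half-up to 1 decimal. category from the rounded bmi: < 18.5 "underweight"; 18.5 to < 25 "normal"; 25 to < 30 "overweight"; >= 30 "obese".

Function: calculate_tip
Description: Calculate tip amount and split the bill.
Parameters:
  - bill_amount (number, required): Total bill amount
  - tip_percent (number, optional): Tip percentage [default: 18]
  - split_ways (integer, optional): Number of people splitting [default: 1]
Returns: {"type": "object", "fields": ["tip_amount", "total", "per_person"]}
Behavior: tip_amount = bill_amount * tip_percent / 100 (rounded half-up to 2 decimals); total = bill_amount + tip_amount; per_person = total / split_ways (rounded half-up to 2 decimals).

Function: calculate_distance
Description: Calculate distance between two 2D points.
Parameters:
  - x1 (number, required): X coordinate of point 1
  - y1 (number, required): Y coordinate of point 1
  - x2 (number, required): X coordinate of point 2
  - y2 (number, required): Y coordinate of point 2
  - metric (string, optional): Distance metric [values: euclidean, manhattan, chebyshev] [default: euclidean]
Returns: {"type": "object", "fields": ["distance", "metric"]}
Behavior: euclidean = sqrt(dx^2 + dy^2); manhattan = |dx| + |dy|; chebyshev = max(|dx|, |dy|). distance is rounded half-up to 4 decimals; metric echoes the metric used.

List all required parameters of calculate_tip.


Parameters of calculate_tip and their required/optional flag:
  bill_amount: required
  tip_percent: optional
  split_ways: optional
bill_amount


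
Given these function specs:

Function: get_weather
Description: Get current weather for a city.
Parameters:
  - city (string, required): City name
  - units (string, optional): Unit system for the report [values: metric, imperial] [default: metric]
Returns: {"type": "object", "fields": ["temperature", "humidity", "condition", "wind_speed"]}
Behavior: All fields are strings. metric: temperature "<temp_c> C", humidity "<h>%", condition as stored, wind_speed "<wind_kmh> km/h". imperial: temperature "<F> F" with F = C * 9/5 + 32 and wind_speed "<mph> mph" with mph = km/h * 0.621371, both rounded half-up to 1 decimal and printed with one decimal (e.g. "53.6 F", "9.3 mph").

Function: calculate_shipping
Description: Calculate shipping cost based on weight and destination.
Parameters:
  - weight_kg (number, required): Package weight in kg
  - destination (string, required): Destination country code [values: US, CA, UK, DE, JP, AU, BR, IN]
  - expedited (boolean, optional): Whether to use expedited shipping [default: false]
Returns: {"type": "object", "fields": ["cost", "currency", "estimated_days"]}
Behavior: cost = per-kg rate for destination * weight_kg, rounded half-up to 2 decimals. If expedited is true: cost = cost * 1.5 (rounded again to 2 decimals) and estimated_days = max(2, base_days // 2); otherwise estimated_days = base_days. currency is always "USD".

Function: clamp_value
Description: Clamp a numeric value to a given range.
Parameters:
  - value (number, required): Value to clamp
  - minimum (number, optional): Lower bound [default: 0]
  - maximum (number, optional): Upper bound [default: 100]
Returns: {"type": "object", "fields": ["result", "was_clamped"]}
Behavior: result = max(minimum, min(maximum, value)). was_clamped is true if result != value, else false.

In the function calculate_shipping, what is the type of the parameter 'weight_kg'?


The calculate_shipping spec declares:
  - weight_kg (number, required): Package weight in kg
Type:
number


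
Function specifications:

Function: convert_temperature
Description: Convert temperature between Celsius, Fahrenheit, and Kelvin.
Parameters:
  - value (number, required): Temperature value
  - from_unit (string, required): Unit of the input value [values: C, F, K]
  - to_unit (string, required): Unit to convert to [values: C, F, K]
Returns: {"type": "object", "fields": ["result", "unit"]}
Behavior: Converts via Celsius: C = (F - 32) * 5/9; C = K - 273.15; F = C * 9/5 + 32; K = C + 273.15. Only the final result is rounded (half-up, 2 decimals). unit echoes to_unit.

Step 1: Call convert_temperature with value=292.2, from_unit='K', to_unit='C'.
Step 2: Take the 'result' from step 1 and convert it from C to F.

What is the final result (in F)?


Step 1: convert_temperature(value=292.2, from_unit=K, to_unit=C)
  To C: 292.2 - 273.15 = 19.05
  Target is C: 19.05
  Round to 2 decimals: 19.05
  -> result = 19.05 C
Step 2: convert_temperature(value=19.05, from_unit=C, to_unit=F)
  Input already in C: 19.05
  To F: 19.05 * 9/5 + 32 = 66.29
  Round to 2 decimals: 66.29
  -> result = 66.29 F
66.29 F


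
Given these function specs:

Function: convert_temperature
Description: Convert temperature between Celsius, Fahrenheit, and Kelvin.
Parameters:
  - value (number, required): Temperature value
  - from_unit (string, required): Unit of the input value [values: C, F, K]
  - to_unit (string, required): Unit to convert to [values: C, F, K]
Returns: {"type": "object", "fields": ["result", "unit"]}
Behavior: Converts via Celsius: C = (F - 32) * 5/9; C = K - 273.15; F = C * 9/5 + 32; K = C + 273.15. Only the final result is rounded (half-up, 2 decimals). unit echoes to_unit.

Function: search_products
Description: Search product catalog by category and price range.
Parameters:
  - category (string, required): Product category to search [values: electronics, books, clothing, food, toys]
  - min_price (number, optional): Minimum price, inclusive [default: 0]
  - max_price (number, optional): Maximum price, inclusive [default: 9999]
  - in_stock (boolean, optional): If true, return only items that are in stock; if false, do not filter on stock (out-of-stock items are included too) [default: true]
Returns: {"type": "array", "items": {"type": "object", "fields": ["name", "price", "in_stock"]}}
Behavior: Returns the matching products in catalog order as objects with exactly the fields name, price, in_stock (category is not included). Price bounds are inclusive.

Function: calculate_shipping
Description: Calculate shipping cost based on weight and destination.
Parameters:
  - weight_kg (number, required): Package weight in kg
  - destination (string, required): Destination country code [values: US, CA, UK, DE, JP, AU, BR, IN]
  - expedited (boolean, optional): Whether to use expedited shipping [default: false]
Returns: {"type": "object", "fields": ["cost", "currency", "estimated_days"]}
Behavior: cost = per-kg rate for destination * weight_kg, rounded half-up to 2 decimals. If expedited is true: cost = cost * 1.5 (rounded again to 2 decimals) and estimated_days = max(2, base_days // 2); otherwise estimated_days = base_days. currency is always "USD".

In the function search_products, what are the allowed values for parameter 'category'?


The search_products spec declares:
  - category (string, required): Product category to search [values: electronics, books, clothing, food, toys]
Allowed values:
electronics, books, clothing, food, toys


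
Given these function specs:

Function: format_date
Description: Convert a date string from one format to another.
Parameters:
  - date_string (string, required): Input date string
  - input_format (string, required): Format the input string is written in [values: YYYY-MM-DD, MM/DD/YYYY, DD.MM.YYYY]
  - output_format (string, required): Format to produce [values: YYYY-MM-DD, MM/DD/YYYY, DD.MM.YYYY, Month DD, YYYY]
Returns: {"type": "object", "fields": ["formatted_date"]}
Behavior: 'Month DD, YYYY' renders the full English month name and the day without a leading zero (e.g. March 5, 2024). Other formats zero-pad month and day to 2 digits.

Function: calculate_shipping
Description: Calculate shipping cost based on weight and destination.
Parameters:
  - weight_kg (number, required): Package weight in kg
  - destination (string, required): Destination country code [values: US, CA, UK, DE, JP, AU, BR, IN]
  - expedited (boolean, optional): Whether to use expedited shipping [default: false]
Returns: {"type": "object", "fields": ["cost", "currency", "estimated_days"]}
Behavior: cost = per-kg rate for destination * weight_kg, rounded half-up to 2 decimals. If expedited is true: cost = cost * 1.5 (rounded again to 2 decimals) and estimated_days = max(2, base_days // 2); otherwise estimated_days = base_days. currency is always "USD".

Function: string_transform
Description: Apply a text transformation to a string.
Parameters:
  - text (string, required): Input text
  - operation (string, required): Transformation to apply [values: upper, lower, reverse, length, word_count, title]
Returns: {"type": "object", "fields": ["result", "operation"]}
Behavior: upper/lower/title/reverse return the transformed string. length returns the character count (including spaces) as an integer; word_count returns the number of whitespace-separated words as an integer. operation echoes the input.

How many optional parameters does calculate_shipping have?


Parameters of calculate_shipping: weight_kg (required), destination (required), expedited (optional)
Optional count:
1


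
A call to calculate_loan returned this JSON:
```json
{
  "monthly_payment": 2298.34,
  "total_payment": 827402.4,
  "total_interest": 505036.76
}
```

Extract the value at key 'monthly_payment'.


2298.34


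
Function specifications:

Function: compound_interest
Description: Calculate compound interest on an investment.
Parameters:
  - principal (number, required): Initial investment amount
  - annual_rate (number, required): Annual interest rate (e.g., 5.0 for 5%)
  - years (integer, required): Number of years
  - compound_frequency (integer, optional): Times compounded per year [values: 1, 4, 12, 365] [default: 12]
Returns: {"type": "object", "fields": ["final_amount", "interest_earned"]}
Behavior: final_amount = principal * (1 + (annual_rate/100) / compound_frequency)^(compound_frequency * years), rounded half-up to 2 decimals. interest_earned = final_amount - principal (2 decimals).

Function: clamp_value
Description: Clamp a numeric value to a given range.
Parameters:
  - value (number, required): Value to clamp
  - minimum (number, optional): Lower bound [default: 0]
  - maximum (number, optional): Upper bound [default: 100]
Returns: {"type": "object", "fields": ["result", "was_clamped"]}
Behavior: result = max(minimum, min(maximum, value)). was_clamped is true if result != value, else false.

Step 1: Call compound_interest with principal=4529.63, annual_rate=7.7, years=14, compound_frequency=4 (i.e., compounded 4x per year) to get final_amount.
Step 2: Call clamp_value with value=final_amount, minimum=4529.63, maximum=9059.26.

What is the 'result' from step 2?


Step 1: compound_interest
  rate per period = 7.7/100/4 = 0.01925 (keep full precision); periods = 4 * 14 = 56
  (1 + 0.01925)^56 = 2.9088433
  final_amount = 4529.63 * 2.9088433 = 13175.983896 -> 13175.98
  interest_earned = 13175.98 - 4529.63 = 8646.35
  -> final_amount = 13175.98
Step 2: clamp_value(value=13175.98, minimum=4529.63, maximum=9059.26)
  result = max(4529.63, min(9059.26, 13175.98)) = max(4529.63, 9059.26) = 9059.26
  was_clamped = (9059.26 != 13175.98) = true
  -> result = 9059.26
9059.26


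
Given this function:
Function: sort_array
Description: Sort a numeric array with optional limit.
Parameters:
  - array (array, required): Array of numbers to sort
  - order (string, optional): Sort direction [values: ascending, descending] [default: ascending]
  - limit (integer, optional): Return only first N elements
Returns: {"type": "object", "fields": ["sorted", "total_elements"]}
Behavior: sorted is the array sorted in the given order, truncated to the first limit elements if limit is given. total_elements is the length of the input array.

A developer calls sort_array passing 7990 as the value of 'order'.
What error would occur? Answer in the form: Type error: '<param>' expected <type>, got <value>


Spec: 'order' is declared as string; 7990 is an integer.
Type error: 'order' expected string, got 7990


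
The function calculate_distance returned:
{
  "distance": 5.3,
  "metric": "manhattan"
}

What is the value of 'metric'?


manhattan


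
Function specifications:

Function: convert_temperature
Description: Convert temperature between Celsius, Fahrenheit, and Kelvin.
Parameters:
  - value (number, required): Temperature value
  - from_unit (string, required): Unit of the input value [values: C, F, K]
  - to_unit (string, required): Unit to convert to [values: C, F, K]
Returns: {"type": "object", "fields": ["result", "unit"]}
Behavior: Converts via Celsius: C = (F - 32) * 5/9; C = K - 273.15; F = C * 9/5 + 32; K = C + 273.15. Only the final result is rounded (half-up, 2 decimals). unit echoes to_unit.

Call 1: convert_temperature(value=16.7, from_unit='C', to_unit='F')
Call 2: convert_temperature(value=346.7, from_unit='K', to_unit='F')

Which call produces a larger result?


Call 1:
  Input already in C: 16.7
  To F: 16.7 * 9/5 + 32 = 62.06
  Round to 2 decimals: 62.06
  -> 62.06 F
Call 2:
  To C: 346.7 - 273.15 = 73.55
  To F: 73.55 * 9/5 + 32 = 164.39
  Round to 2 decimals: 164.39
  -> 164.39 F
Call 2 (164.39 F)


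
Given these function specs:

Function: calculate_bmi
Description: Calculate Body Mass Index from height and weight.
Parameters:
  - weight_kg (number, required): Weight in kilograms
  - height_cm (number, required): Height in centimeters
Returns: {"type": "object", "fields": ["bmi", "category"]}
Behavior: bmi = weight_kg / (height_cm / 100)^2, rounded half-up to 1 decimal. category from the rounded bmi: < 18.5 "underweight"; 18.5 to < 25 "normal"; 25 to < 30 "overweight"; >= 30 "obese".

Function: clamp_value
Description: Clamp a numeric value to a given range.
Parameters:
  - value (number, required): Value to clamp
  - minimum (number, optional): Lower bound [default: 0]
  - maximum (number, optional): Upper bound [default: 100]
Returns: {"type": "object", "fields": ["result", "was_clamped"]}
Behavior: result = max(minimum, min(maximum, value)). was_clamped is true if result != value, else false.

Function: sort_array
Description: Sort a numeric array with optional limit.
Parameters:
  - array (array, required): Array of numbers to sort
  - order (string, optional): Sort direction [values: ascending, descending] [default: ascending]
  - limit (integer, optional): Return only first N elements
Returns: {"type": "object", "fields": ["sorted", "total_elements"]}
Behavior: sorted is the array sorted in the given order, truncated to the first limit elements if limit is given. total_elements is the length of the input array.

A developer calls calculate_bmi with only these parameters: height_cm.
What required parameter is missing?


Required parameters: weight_kg, height_cm
Provided: height_cm
Missing: weight_kg
weight_kg


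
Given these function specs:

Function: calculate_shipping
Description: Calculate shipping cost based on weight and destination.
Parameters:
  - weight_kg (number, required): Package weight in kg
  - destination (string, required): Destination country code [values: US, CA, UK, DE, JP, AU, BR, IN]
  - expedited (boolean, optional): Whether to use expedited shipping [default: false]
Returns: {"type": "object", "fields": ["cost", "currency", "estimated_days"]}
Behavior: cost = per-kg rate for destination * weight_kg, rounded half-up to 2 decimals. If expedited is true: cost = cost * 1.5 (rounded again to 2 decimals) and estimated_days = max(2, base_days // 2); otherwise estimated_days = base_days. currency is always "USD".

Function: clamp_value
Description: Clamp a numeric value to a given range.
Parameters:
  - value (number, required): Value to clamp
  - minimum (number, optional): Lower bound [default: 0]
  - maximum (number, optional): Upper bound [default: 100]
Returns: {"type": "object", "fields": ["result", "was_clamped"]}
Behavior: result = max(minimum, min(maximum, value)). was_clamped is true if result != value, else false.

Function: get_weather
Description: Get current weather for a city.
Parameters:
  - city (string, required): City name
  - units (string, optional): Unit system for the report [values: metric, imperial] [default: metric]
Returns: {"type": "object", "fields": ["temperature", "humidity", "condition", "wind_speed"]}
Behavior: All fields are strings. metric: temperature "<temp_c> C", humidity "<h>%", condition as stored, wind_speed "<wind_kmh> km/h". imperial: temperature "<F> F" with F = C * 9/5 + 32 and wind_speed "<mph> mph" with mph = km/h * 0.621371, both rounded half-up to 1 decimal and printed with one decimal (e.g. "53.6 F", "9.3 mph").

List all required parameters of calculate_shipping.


Parameters of calculate_shipping and their required/optional flag:
  weight_kg: required
  destination: required
  expedited: optional
destination, weight_kg


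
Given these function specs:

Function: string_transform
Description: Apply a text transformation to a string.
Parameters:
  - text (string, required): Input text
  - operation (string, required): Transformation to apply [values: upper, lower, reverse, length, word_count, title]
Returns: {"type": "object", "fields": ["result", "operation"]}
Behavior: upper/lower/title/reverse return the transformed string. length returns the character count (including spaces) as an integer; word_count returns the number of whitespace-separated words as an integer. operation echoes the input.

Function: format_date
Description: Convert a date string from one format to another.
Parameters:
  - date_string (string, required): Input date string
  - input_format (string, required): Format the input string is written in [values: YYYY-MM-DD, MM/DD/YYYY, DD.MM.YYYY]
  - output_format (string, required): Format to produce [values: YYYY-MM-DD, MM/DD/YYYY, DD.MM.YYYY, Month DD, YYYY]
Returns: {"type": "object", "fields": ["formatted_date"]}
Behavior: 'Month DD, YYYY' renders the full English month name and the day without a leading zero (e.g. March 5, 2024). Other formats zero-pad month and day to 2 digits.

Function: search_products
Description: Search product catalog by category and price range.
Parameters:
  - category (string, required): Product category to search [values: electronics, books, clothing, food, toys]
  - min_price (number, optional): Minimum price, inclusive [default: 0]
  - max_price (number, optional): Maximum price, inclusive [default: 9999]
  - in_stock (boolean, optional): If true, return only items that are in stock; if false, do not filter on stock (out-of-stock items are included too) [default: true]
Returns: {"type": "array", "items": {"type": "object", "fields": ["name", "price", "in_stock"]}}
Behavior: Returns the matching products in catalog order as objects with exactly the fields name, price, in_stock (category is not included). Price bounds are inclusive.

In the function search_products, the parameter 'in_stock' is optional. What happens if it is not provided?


The search_products spec declares:
  - in_stock (boolean, optional): If true, return only items that are in stock; if false, do not filter on stock (out-of-stock items are included too) [default: true]
It defaults to true


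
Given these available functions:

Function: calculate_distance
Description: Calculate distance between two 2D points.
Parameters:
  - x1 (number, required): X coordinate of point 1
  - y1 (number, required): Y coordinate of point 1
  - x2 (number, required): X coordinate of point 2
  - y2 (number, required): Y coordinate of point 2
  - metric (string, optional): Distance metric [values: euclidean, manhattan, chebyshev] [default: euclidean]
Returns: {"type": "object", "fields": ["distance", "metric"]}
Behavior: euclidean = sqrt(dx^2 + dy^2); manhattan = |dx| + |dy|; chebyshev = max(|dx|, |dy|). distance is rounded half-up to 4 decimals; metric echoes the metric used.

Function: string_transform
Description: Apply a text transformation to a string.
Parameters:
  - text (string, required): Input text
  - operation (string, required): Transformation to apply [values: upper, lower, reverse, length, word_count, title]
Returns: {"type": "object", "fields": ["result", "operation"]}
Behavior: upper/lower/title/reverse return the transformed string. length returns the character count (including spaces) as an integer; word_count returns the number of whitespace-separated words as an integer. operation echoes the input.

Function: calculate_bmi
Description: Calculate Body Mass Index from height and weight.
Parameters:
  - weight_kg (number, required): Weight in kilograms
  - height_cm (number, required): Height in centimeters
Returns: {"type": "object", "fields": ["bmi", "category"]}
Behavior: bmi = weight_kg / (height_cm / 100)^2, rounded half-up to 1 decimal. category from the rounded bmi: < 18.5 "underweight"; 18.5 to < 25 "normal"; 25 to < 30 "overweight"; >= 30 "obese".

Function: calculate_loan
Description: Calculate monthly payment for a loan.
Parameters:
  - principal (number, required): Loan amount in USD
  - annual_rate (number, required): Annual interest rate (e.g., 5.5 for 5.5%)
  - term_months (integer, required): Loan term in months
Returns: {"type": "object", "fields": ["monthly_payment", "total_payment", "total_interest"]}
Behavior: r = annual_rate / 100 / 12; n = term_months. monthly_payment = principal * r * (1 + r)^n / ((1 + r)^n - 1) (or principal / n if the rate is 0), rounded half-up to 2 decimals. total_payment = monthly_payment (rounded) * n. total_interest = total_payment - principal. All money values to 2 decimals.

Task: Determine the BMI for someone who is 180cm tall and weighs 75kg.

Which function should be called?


The task needs a function whose description is: Calculate Body Mass Index from height and weight.
calculate_bmi


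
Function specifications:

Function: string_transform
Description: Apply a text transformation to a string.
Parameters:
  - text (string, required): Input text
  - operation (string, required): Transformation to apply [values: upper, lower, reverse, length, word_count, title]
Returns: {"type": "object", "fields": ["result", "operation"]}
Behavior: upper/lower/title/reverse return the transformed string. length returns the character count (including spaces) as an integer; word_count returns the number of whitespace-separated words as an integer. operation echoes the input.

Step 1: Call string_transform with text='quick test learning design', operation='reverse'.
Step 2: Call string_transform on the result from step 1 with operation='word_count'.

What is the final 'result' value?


Step 1: string_transform(text='quick test learning design', operation='reverse')
  -> result = 'ngised gninrael tset kciuq'
Step 2: string_transform(text='ngised gninrael tset kciuq', operation='word_count')
  words: ngised, gninrael, tset, kciuq -> 4
  -> result = 4
4


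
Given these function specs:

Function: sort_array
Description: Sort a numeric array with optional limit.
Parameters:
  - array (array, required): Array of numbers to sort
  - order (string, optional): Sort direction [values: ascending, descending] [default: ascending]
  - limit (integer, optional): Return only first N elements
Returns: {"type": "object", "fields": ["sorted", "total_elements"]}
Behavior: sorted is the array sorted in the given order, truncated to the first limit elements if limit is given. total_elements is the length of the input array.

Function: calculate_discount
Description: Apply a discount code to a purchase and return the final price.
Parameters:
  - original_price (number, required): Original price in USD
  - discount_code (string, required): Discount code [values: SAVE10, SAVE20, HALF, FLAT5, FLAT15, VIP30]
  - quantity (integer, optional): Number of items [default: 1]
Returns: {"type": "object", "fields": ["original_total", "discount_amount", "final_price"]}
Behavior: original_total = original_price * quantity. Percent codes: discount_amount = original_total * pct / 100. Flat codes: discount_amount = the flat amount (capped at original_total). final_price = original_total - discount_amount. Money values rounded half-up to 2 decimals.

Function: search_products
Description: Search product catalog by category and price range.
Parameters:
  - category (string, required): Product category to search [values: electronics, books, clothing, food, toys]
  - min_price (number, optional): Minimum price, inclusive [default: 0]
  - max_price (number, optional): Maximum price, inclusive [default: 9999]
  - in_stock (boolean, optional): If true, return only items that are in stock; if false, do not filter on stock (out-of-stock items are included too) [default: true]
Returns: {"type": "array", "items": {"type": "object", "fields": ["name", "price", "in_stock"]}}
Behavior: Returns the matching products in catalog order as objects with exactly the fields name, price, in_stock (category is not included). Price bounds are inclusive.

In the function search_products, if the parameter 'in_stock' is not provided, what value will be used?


The search_products spec declares:
  - in_stock (boolean, optional): If true, return only items that are in stock; if false, do not filter on stock (out-of-stock items are included too) [default: true]
Default:
true


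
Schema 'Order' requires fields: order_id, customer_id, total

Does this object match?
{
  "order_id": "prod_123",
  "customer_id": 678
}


Checking required fields...
Missing: total
Invalid - missing required field 'total'


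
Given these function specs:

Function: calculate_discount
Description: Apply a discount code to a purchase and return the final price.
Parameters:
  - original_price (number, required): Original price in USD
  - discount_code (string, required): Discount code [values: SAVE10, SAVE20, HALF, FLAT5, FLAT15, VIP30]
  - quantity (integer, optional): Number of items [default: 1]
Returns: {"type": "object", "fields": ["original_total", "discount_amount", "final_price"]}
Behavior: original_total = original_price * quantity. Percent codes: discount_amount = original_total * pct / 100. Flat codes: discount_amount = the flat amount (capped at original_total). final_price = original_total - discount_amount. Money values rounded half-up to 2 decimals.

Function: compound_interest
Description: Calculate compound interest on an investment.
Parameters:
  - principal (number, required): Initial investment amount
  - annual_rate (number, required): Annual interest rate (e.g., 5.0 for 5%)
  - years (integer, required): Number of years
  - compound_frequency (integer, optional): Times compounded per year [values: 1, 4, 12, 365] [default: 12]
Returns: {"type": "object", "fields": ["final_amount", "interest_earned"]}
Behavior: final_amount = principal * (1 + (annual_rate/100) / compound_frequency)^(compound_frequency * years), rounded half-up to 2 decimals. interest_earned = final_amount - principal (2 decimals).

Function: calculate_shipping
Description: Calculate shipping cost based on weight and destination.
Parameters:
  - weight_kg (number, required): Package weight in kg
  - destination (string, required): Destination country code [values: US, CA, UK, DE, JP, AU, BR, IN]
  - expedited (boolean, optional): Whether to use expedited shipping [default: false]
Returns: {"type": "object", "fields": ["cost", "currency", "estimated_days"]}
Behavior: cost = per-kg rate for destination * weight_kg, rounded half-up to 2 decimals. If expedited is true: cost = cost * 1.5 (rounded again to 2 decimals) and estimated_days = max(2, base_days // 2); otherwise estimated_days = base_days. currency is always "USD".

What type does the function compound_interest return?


The compound_interest spec declares Returns: {"type": "object", "fields": ["final_amount", "interest_earned"]}
Type:
object


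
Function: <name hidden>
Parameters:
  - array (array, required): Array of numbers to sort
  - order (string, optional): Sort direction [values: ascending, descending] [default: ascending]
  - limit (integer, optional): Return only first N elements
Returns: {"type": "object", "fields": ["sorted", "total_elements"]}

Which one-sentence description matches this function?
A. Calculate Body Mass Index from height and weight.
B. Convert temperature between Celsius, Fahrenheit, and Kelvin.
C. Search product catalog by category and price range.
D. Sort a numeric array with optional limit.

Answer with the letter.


Parameters array, order, limit and return ["sorted", "total_elements"] fit: Sort a numeric array with optional limit.
D


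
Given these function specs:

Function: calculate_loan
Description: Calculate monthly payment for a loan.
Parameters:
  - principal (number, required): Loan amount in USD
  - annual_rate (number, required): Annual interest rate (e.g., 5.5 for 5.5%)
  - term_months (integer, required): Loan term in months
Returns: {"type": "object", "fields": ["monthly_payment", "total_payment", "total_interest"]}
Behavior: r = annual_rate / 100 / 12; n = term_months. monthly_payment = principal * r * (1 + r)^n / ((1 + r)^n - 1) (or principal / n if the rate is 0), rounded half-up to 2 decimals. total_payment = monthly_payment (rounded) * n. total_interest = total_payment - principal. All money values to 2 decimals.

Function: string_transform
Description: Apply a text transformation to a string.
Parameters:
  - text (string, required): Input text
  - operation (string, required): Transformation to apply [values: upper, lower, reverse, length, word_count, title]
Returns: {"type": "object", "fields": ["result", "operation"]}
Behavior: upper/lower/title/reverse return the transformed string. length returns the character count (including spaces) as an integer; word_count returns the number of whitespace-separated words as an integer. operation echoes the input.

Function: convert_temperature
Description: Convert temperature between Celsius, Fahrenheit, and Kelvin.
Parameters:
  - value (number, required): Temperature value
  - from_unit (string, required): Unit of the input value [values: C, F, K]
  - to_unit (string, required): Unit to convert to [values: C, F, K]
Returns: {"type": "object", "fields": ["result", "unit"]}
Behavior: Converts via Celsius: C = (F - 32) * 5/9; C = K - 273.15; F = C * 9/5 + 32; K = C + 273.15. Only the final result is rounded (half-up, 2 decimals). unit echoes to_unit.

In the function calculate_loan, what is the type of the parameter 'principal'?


The calculate_loan spec declares:
  - principal (number, required): Loan amount in USD
Type:
number


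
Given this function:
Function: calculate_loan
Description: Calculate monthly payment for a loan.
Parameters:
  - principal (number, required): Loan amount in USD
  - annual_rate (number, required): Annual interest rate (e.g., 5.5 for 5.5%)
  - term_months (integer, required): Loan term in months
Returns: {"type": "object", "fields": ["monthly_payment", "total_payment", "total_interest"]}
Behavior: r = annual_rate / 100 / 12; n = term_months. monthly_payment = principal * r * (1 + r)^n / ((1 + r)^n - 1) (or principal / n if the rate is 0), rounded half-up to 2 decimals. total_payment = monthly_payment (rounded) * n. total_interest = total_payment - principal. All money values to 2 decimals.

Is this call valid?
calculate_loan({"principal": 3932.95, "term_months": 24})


Checking required parameters...
Missing required parameter: annual_rate
Invalid - missing required parameter 'annual_rate'


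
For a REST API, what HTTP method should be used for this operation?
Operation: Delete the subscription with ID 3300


GET = read, POST = create, PUT = update/replace, DELETE = remove
This operation is a removal.
DELETE


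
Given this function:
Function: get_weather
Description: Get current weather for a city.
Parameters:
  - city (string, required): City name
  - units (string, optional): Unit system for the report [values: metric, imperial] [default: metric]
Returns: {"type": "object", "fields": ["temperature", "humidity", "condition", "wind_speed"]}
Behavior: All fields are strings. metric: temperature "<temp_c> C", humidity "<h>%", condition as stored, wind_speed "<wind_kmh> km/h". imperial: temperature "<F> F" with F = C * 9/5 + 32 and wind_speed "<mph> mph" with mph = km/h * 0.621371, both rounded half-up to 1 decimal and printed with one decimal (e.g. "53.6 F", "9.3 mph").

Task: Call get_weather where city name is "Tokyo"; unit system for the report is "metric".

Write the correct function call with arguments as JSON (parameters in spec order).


Mapping each described value to its parameter name:
  'City name' -> city = "Tokyo"
  'Unit system for the report' -> units = "metric"
get_weather({"city": "Tokyo", "units": "metric"})


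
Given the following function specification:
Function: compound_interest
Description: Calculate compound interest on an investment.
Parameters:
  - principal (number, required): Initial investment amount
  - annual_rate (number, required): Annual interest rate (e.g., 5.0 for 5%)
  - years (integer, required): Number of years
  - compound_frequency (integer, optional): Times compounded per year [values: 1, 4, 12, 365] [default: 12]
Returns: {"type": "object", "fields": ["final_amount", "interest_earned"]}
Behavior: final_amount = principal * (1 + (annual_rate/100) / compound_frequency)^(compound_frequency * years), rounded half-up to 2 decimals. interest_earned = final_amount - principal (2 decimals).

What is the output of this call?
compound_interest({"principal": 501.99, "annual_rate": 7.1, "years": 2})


Defaults applied: compound_frequency=12
rate per period = 7.1/100/12 = 0.005916666667 (keep full precision); periods = 12 * 2 = 24
(1 + 0.005916666667)^24 = 1.15209447
final_amount = 501.99 * 1.15209447 = 578.339904 -> 578.34
interest_earned = 578.34 - 501.99 = 76.35
Output:
{"final_amount": 578.34, "interest_earned": 76.35}


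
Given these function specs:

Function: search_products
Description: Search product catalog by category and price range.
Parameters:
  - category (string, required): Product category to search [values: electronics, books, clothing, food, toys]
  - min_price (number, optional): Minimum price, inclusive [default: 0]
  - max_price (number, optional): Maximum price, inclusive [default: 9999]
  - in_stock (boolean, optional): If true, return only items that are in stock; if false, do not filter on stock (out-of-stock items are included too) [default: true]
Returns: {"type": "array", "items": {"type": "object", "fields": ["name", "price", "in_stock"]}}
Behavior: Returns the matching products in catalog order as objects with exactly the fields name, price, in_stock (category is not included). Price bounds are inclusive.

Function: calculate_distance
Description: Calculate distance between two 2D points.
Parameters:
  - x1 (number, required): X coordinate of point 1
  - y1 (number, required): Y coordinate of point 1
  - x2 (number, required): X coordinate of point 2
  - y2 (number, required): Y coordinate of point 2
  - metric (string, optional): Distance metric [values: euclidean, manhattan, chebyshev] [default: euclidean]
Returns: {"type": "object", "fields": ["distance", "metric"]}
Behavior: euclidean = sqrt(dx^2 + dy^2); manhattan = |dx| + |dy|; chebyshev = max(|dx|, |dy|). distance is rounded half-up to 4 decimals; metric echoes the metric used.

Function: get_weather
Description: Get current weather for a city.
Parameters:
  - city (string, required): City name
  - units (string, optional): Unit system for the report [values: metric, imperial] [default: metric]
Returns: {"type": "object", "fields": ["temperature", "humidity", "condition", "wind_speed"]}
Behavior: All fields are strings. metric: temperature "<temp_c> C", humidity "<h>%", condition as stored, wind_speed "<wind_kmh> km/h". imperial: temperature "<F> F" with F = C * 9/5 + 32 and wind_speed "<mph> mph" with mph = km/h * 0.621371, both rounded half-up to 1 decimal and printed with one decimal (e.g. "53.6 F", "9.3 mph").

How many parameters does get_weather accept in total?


Parameters of get_weather: city (required), units (optional)
Total:
2


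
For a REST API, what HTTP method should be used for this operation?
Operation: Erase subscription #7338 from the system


GET = read, POST = create, PUT = update/replace, DELETE = remove
This operation is a removal.
DELETE


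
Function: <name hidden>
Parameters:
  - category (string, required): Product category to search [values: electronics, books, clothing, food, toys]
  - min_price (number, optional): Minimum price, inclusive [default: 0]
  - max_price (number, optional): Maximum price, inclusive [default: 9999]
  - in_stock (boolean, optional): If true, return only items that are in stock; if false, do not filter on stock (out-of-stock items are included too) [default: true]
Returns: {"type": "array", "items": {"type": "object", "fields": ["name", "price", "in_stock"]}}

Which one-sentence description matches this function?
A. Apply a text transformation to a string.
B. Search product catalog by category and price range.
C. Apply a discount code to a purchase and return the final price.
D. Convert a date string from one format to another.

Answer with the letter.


Parameters category, min_price, max_price, in_stock and return "array" fit: Search product catalog by category and price range.
B


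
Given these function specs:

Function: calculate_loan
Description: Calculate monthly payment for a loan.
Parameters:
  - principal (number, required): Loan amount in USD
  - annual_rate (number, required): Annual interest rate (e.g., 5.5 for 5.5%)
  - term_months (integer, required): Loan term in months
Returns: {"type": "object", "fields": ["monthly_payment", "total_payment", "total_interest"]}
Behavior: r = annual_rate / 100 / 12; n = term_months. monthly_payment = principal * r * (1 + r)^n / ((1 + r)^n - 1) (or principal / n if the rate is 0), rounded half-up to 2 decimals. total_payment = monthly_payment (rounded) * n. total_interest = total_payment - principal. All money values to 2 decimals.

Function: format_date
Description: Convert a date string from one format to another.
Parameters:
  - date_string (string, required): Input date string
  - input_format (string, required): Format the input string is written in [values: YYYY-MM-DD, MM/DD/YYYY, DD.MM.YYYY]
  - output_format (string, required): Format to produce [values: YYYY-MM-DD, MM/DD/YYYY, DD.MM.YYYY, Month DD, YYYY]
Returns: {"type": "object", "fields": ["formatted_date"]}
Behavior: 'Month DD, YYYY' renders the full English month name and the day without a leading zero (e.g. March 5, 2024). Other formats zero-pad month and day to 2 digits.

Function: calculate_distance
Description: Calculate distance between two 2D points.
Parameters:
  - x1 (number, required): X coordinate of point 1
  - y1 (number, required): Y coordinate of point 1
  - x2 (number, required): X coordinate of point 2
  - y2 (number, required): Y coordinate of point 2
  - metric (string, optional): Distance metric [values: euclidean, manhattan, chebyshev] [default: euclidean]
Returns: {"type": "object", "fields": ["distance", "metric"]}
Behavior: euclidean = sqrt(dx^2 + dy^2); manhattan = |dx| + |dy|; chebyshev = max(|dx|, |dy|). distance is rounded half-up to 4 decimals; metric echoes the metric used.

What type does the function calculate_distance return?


The calculate_distance spec declares Returns: {"type": "object", "fields": ["distance", "metric"]}
Type:
object
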